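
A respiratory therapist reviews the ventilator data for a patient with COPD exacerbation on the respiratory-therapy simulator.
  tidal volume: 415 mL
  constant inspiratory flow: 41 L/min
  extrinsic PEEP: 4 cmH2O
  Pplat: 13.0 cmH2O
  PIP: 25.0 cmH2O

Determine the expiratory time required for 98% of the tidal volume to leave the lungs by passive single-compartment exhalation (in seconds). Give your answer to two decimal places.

Flow: 41 L/min ÷ 60 = 0.6833 L/s.
R = (PIP − Pplat)/V̇ = (25.0 − 13.0) / 0.6833 = 12.0/0.6833 = 17.562 cmH2O·s/L.
C = Vt/(Pplat − PEEP) = 415.0 / (13.0 − 4) = 415.0/9.0 = 46.111 mL/cmH2O.
τ = R × C = 17.562 × 0.04611 L/cmH2O = 0.8098 s.
t = −τ·ln(1 − 0.98) = −0.8098·ln(0.02) = 3.168 s.

3.17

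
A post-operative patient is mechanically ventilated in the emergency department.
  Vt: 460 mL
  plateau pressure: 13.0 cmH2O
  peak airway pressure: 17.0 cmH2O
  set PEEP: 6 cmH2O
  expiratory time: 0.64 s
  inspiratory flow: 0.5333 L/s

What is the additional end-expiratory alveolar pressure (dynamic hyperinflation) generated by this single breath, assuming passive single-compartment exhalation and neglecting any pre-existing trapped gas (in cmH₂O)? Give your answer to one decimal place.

1.9

R = (PIP − Pplat)/V̇ = (17.0 − 13.0) / 0.5333 = 4.0/0.5333 = 7.5 cmH2O·s/L.
C = Vt/(Pplat − PEEP) = 460.0 / (13.0 − 6) = 460.0/7.0 = 65.714 mL/cmH2O.
τ = R × C = 7.5 × 0.06571 L/cmH2O = 0.4928 s.
Fraction remaining = e^(−Te/τ) = e^(−0.64/0.4928) = 0.2729; trapped volume = 460.0 × 0.2729 = 125.53 mL.
Additional alveolar pressure from trapping ≈ V_trapped / C = 125.53 / 65.714 = 1.91 cmH2O.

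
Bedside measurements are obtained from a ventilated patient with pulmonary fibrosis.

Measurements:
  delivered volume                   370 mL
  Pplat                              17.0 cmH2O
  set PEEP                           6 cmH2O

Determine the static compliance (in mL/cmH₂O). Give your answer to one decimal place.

33.6

Cstat = Vt / (Pplat − PEEP) = 370 / (17.0 − 6) = 370 / 11.0 = 33.636 mL/cmH2O.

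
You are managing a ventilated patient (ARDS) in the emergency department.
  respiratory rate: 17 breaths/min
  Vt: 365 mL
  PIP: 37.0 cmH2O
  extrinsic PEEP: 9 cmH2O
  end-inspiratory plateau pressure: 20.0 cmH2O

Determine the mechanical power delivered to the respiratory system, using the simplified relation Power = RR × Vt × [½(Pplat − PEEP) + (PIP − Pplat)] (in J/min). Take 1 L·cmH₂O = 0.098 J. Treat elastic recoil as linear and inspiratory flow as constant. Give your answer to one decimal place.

13.7

Per-breath work = Vt × [½(Pplat−PEEP) + (PIP−Pplat)] = 0.365 × [0.5×11.0 + 17.0] = 0.365 × 22.5 = 8.213 L·cmH2O.
Power = 17 × 8.213 = 139.62 L·cmH2O/min.
× 0.098 J/(L·cmH2O) → 13.683 J/min.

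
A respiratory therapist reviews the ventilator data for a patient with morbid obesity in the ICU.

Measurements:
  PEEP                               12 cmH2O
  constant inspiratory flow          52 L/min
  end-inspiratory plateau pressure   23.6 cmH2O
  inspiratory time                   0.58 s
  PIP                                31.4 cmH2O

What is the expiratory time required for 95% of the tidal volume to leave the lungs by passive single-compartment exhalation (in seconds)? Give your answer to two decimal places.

1.17

Flow: 52 L/min ÷ 60 = 0.8667 L/s.
Vt = flow × Ti = 0.8667 L/s × 0.58 s × 1000 mL/L = 502.69 mL.
R = (PIP − Pplat)/V̇ = (31.4 − 23.6) / 0.8667 = 7.8/0.8667 = 9.0 cmH2O·s/L.
C = Vt/(Pplat − PEEP) = 502.69 / (23.6 − 12) = 502.69/11.6 = 43.335 mL/cmH2O.
τ = R × C = 9.0 × 0.04334 L/cmH2O = 0.3901 s.
t = −τ·ln(1 − 0.95) = −0.3901·ln(0.05) = 1.169 s.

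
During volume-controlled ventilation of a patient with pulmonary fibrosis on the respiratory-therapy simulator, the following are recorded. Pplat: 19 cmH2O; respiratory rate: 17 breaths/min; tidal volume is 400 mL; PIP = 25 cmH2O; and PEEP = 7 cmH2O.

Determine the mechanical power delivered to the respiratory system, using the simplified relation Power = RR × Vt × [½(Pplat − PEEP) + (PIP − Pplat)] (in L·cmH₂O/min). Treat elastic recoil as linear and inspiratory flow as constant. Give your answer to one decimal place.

81.6

Per-breath work = Vt × [½(Pplat−PEEP) + (PIP−Pplat)] = 0.400 × [0.5×12.0 + 6.0] = 0.400 × 12.0 = 4.8 L·cmH2O.
Power = 17 × 4.8 = 81.6 L·cmH2O/min.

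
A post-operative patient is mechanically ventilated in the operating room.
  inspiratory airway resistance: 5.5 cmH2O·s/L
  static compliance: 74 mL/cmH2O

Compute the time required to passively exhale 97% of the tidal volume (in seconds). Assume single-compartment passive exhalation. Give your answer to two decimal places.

τ = R × C = 5.5 × 74 mL/cmH2O = 5.5 × 0.074 L/cmH2O = 0.407 s.
Exhaled fraction f = 1 − e^(−t/τ) → t = −τ·ln(1 − f) = −0.407·ln(0.03) = 1.427 s.

1.43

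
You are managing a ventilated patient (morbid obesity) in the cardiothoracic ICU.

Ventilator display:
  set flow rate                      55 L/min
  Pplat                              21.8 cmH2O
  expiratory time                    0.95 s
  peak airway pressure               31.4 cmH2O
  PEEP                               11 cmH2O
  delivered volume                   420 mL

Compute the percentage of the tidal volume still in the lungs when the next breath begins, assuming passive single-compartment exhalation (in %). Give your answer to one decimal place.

Flow: 55 L/min ÷ 60 = 0.9167 L/s.
R = (PIP − Pplat)/V̇ = (31.4 − 21.8) / 0.9167 = 9.6/0.9167 = 10.472 cmH2O·s/L.
C = Vt/(Pplat − PEEP) = 420.0 / (21.8 − 11) = 420.0/10.8 = 38.889 mL/cmH2O.
τ = R × C = 10.472 × 0.03889 L/cmH2O = 0.4073 s.
Fraction remaining at end-expiration = e^(−Te/τ) = e^(−0.95/0.4073) = 0.09706 → 9.706%.

9.7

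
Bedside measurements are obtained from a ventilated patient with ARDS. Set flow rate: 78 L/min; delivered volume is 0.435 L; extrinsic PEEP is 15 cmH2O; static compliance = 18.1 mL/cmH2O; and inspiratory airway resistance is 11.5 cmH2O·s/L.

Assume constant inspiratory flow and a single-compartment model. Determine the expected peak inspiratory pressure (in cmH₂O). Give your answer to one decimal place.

54.0

Flow: 78 L/min ÷ 60 = 1.3 L/s.
Equation of motion (constant flow): PIP = Vt/C + R·V̇ + PEEP.
PIP = 435/18.1 + 11.5×1.3 + 15 = 24.033 + 14.95 + 15 = 53.983 cmH2O.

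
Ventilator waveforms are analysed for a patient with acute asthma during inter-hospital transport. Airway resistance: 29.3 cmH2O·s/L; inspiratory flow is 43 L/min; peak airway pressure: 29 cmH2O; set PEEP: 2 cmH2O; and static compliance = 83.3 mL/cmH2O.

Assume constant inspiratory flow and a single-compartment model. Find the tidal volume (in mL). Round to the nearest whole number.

Flow: 43 L/min ÷ 60 = 0.7167 L/s.
Equation of motion (constant flow): PIP = Vt/C + R·V̇ + PEEP.
Vt/C = PIP − R·V̇ − PEEP = 29 − 20.999 − 2 = 6.001 cmH2O.
Vt = C × 6.001 = 83.3 × 6.001 = 499.88 mL.

500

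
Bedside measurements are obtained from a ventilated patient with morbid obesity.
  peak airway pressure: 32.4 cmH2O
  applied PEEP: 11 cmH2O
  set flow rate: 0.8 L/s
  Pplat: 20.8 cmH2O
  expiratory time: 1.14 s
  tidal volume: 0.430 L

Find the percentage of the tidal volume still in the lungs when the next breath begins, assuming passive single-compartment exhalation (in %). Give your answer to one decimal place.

R = (PIP − Pplat)/V̇ = (32.4 − 20.8) / 0.8 = 11.6/0.8 = 14.5 cmH2O·s/L.
C = Vt/(Pplat − PEEP) = 430.0 / (20.8 − 11) = 430.0/9.8 = 43.878 mL/cmH2O.
τ = R × C = 14.5 × 0.04388 L/cmH2O = 0.6363 s.
Fraction remaining at end-expiration = e^(−Te/τ) = e^(−1.14/0.6363) = 0.1667 → 16.67%.

16.7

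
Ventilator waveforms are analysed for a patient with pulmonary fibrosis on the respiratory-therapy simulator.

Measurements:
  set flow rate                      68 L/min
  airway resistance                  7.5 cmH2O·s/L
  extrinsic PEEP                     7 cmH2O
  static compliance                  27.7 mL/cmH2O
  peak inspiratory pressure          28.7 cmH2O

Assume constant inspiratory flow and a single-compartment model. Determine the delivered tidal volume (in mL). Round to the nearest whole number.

Flow: 68 L/min ÷ 60 = 1.1333 L/s.
Equation of motion (constant flow): PIP = Vt/C + R·V̇ + PEEP.
Vt/C = PIP − R·V̇ − PEEP = 28.7 − 8.5 − 7 = 13.2 cmH2O.
Vt = C × 13.2 = 27.7 × 13.2 = 365.64 mL.

366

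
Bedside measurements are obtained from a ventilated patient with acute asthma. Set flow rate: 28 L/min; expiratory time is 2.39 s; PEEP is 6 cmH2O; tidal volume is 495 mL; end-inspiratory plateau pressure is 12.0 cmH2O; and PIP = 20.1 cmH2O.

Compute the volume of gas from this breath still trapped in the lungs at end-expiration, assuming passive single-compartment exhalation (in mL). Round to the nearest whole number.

93

Flow: 28 L/min ÷ 60 = 0.4667 L/s.
R = (PIP − Pplat)/V̇ = (20.1 − 12.0) / 0.4667 = 8.1/0.4667 = 17.356 cmH2O·s/L.
C = Vt/(Pplat − PEEP) = 495.0 / (12.0 − 6) = 495.0/6.0 = 82.5 mL/cmH2O.
τ = R × C = 17.356 × 0.0825 L/cmH2O = 1.432 s.
Fraction remaining = e^(−Te/τ) = e^(−2.39/1.432) = 0.1884.
Trapped volume = 495.0 × 0.1884 = 93.258 mL.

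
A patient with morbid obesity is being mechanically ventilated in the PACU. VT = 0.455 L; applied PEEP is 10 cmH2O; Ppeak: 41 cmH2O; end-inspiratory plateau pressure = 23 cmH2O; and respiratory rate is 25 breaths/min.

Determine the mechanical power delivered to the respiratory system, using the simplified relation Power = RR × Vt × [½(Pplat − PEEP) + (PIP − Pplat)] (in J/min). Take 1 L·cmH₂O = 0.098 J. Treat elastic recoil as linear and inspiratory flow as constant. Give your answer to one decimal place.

27.3

Per-breath work = Vt × [½(Pplat−PEEP) + (PIP−Pplat)] = 0.455 × [0.5×13.0 + 18.0] = 0.455 × 24.5 = 11.148 L·cmH2O.
Power = 25 × 11.148 = 278.7 L·cmH2O/min.
× 0.098 J/(L·cmH2O) → 27.313 J/min.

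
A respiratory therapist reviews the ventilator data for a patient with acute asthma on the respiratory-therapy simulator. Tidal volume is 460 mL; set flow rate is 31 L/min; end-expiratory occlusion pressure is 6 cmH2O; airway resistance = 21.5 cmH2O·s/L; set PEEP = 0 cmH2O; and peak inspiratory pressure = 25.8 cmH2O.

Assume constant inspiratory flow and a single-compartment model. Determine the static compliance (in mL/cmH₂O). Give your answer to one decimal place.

52.9

Flow: 31 L/min ÷ 60 = 0.5167 L/s.
Total PEEP = 6 cmH2O (set 0 + intrinsic 6); this is the baseline alveolar pressure.
Equation of motion (constant flow): PIP = Vt/C + R·V̇ + PEEP.
Vt/C = PIP − R·V̇ − PEEP = 25.8 − 21.5×0.5167 − 6 = 25.8 − 11.109 − 6 = 8.691 cmH2O.
C = Vt / 8.691 = 460 / 8.691 = 52.928 mL/cmH2O.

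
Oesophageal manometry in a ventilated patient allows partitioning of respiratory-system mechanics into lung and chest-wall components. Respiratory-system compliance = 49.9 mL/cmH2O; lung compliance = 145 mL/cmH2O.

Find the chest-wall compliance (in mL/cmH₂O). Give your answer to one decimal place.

1/Ccw = 1/Crs − 1/CL.
1/Ccw = 1/49.9 − 1/145 = 0.01314.
Ccw = 76.104 mL/cmH2O.

76.1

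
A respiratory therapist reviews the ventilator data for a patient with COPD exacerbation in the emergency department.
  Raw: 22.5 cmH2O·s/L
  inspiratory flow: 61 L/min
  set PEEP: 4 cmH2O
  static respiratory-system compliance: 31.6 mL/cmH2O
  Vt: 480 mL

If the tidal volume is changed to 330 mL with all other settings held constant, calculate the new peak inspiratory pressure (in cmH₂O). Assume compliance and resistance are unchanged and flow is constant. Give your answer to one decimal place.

37.3

Flow: 61 L/min ÷ 60 = 1.0167 L/s.
PIP = Vt/C + R·V̇ + PEEP (constant-flow equation of motion).
Only the elastic term changes: ΔPIP = ΔVt / C = (330 − 480) / 31.6 = -4.747 cmH2O.
Original PIP = 480/31.6 + 22.5×1.0167 + 4 = 42.066 cmH2O; new PIP = 42.066 + (-4.747) = 37.319 cmH2O.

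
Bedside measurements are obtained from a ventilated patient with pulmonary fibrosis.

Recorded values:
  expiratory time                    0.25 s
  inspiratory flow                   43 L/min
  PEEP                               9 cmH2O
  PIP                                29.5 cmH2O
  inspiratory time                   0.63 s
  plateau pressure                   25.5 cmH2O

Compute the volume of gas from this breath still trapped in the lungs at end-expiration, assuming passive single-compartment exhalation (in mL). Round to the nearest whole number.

88

Flow: 43 L/min ÷ 60 = 0.7167 L/s.
Vt = flow × Ti = 0.7167 L/s × 0.63 s × 1000 mL/L = 451.52 mL.
R = (PIP − Pplat)/V̇ = (29.5 − 25.5) / 0.7167 = 4.0/0.7167 = 5.581 cmH2O·s/L.
C = Vt/(Pplat − PEEP) = 451.52 / (25.5 − 9) = 451.52/16.5 = 27.365 mL/cmH2O.
τ = R × C = 5.581 × 0.02737 L/cmH2O = 0.1528 s.
Fraction remaining = e^(−Te/τ) = e^(−0.25/0.1528) = 0.1947.
Trapped volume = 451.52 × 0.1947 = 87.911 mL.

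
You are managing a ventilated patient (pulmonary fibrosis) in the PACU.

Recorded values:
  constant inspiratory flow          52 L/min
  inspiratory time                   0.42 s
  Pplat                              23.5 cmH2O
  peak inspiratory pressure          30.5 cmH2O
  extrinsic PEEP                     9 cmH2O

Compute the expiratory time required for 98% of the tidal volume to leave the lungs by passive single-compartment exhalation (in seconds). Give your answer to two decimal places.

0.79

Flow: 52 L/min ÷ 60 = 0.8667 L/s.
Vt = flow × Ti = 0.8667 L/s × 0.42 s × 1000 mL/L = 364.01 mL.
R = (PIP − Pplat)/V̇ = (30.5 − 23.5) / 0.8667 = 7.0/0.8667 = 8.077 cmH2O·s/L.
C = Vt/(Pplat − PEEP) = 364.01 / (23.5 − 9) = 364.01/14.5 = 25.104 mL/cmH2O.
τ = R × C = 8.077 × 0.0251 L/cmH2O = 0.2027 s.
t = −τ·ln(1 − 0.98) = −0.2027·ln(0.02) = 0.793 s.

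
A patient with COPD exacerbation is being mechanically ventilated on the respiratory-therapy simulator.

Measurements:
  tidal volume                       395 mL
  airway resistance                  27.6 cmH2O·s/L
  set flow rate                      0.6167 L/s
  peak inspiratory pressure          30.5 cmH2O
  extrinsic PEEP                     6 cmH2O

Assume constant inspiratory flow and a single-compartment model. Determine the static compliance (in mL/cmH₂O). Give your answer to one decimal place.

52.8

Equation of motion (constant flow): PIP = Vt/C + R·V̇ + PEEP.
Vt/C = PIP − R·V̇ − PEEP = 30.5 − 27.6×0.6167 − 6 = 30.5 − 17.021 − 6 = 7.479 cmH2O.
C = Vt / 7.479 = 395 / 7.479 = 52.815 mL/cmH2O.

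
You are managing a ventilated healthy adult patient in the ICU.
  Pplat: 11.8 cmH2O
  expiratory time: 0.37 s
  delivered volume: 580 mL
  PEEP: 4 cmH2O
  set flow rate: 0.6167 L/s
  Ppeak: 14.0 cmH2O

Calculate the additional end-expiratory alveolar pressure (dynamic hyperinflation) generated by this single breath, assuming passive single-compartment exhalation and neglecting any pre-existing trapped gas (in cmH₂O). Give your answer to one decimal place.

1.9

R = (PIP − Pplat)/V̇ = (14.0 − 11.8) / 0.6167 = 2.2/0.6167 = 3.567 cmH2O·s/L.
C = Vt/(Pplat − PEEP) = 580.0 / (11.8 − 4) = 580.0/7.8 = 74.359 mL/cmH2O.
τ = R × C = 3.567 × 0.07436 L/cmH2O = 0.2652 s.
Fraction remaining = e^(−Te/τ) = e^(−0.37/0.2652) = 0.2478; trapped volume = 580.0 × 0.2478 = 143.72 mL.
Additional alveolar pressure from trapping ≈ V_trapped / C = 143.72 / 74.359 = 1.933 cmH2O.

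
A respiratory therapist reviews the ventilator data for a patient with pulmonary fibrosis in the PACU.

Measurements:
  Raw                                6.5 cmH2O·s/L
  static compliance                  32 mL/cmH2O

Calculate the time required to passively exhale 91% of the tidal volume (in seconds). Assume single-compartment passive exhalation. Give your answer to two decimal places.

0.50

τ = R × C = 6.5 × 32 mL/cmH2O = 6.5 × 0.032 L/cmH2O = 0.208 s.
Exhaled fraction f = 1 − e^(−t/τ) → t = −τ·ln(1 − f) = −0.208·ln(0.09) = 0.5009 s.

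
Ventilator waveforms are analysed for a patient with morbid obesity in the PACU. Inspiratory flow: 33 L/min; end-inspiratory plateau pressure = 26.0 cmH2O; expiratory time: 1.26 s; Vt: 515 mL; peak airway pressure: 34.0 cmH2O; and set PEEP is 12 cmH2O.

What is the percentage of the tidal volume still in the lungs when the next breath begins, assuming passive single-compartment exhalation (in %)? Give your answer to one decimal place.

Flow: 33 L/min ÷ 60 = 0.55 L/s.
R = (PIP − Pplat)/V̇ = (34.0 − 26.0) / 0.55 = 8.0/0.55 = 14.545 cmH2O·s/L.
C = Vt/(Pplat − PEEP) = 515.0 / (26.0 − 12) = 515.0/14.0 = 36.786 mL/cmH2O.
τ = R × C = 14.545 × 0.03679 L/cmH2O = 0.5351 s.
Fraction remaining at end-expiration = e^(−Te/τ) = e^(−1.26/0.5351) = 0.09492 → 9.492%.

9.5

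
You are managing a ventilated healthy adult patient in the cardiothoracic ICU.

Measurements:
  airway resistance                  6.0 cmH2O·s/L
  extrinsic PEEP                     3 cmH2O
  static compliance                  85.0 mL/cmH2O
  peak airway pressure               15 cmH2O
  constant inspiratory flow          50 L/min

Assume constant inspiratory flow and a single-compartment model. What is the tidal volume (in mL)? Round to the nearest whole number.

595

Flow: 50 L/min ÷ 60 = 0.8333 L/s.
Equation of motion (constant flow): PIP = Vt/C + R·V̇ + PEEP.
Vt/C = PIP − R·V̇ − PEEP = 15 − 5.0 − 3 = 7.0 cmH2O.
Vt = C × 7.0 = 85.0 × 7.0 = 595.0 mL.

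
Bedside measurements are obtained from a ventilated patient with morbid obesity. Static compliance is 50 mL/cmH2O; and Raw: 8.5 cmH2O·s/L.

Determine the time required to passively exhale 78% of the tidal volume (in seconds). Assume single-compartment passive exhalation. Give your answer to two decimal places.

τ = R × C = 8.5 × 50 mL/cmH2O = 8.5 × 0.050 L/cmH2O = 0.425 s.
Exhaled fraction f = 1 − e^(−t/τ) → t = −τ·ln(1 − f) = −0.425·ln(0.22) = 0.6435 s.

0.64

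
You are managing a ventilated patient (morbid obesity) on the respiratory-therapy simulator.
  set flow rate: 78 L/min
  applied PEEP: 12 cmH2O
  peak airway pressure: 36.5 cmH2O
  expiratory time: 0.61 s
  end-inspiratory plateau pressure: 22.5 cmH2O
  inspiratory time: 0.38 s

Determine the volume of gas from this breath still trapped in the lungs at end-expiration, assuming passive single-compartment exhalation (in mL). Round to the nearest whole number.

148

Flow: 78 L/min ÷ 60 = 1.3 L/s.
Vt = flow × Ti = 1.3 L/s × 0.38 s × 1000 mL/L = 494.0 mL.
R = (PIP − Pplat)/V̇ = (36.5 − 22.5) / 1.3 = 14.0/1.3 = 10.769 cmH2O·s/L.
C = Vt/(Pplat − PEEP) = 494.0 / (22.5 − 12) = 494.0/10.5 = 47.048 mL/cmH2O.
τ = R × C = 10.769 × 0.04705 L/cmH2O = 0.5067 s.
Fraction remaining = e^(−Te/τ) = e^(−0.61/0.5067) = 0.3.
Trapped volume = 494.0 × 0.3 = 148.2 mL.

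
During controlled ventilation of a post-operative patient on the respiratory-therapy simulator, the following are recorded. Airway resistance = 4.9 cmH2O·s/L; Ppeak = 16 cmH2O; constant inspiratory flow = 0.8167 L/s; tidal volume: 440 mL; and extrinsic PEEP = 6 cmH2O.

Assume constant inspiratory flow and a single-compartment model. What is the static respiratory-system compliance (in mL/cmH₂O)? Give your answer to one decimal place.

Equation of motion (constant flow): PIP = Vt/C + R·V̇ + PEEP.
Vt/C = PIP − R·V̇ − PEEP = 16 − 4.9×0.8167 − 6 = 16 − 4.002 − 6 = 5.998 cmH2O.
C = Vt / 5.998 = 440 / 5.998 = 73.358 mL/cmH2O.

73.4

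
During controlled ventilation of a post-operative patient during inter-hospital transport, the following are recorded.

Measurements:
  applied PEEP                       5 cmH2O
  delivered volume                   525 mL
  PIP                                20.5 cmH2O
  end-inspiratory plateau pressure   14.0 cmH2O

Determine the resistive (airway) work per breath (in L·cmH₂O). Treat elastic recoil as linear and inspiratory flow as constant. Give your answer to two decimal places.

3.41

With constant inspiratory flow the resistive pressure is constant at PIP − Pplat = 20.5 − 14.0 = 6.5 cmH2O, so resistive work = 6.5 × 0.525 = 3.413 L·cmH2O.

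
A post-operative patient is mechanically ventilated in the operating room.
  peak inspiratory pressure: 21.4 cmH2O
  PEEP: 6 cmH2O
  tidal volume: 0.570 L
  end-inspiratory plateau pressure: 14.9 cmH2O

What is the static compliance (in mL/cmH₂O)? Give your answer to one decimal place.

64.0

Cstat = Vt / (Pplat − PEEP) = 570 / (14.9 − 6) = 570 / 8.9 = 64.045 mL/cmH2O.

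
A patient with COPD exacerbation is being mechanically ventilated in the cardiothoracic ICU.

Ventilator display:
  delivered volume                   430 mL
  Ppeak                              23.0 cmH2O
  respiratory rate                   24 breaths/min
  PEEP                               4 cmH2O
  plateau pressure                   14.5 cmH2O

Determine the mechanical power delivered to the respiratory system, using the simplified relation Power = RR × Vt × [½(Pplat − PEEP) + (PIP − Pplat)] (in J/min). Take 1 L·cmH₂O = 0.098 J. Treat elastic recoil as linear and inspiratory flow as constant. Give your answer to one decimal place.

13.9

Per-breath work = Vt × [½(Pplat−PEEP) + (PIP−Pplat)] = 0.430 × [0.5×10.5 + 8.5] = 0.430 × 13.75 = 5.913 L·cmH2O.
Power = 24 × 5.913 = 141.91 L·cmH2O/min.
× 0.098 J/(L·cmH2O) → 13.907 J/min.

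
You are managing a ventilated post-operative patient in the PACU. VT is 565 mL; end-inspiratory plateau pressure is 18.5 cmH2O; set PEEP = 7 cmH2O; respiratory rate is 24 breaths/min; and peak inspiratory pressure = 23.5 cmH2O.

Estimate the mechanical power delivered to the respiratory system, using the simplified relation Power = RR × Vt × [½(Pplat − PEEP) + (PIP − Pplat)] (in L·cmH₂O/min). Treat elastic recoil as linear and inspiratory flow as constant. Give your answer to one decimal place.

145.8

Per-breath work = Vt × [½(Pplat−PEEP) + (PIP−Pplat)] = 0.565 × [0.5×11.5 + 5.0] = 0.565 × 10.75 = 6.074 L·cmH2O.
Power = 24 × 6.074 = 145.78 L·cmH2O/min.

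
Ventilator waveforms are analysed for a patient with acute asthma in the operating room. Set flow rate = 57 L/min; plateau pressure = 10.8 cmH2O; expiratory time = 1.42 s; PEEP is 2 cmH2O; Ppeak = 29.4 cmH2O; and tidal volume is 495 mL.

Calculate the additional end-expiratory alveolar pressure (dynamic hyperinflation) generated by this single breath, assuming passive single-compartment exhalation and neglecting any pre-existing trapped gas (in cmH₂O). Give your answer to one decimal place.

Flow: 57 L/min ÷ 60 = 0.95 L/s.
R = (PIP − Pplat)/V̇ = (29.4 − 10.8) / 0.95 = 18.6/0.95 = 19.579 cmH2O·s/L.
C = Vt/(Pplat − PEEP) = 495.0 / (10.8 − 2) = 495.0/8.8 = 56.25 mL/cmH2O.
τ = R × C = 19.579 × 0.05625 L/cmH2O = 1.101 s.
Fraction remaining = e^(−Te/τ) = e^(−1.42/1.101) = 0.2753; trapped volume = 495.0 × 0.2753 = 136.27 mL.
Additional alveolar pressure from trapping ≈ V_trapped / C = 136.27 / 56.25 = 2.423 cmH2O.

2.4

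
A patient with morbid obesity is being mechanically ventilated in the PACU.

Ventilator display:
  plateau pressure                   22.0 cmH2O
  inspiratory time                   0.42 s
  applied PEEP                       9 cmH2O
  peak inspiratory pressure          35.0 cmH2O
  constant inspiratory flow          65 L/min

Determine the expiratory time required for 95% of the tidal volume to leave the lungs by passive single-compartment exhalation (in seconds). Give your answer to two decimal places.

1.26

Flow: 65 L/min ÷ 60 = 1.0833 L/s.
Vt = flow × Ti = 1.0833 L/s × 0.42 s × 1000 mL/L = 454.99 mL.
R = (PIP − Pplat)/V̇ = (35.0 − 22.0) / 1.0833 = 13.0/1.0833 = 12.0 cmH2O·s/L.
C = Vt/(Pplat − PEEP) = 454.99 / (22.0 − 9) = 454.99/13.0 = 34.999 mL/cmH2O.
τ = R × C = 12.0 × 0.035 L/cmH2O = 0.42 s.
t = −τ·ln(1 − 0.95) = −0.42·ln(0.05) = 1.258 s.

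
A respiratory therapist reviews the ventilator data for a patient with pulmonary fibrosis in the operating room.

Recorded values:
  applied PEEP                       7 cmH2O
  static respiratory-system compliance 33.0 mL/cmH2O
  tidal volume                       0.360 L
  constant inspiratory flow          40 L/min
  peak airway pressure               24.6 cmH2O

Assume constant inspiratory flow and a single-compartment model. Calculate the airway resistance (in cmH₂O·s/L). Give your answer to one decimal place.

Flow: 40 L/min ÷ 60 = 0.6667 L/s.
Equation of motion (constant flow): PIP = Vt/C + R·V̇ + PEEP.
R·V̇ = PIP − Vt/C − PEEP = 24.6 − 360/33.0 − 7 = 24.6 − 10.909 − 7 = 6.691 cmH2O.
R = 6.691 / 0.6667 = 10.036 cmH2O·s/L.

10.0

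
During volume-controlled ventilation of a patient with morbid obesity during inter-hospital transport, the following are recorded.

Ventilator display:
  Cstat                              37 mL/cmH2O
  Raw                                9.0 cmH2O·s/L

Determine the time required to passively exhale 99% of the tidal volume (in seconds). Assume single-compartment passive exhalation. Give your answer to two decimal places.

1.53

τ = R × C = 9.0 × 37 mL/cmH2O = 9.0 × 0.037 L/cmH2O = 0.333 s.
Exhaled fraction f = 1 − e^(−t/τ) → t = −τ·ln(1 − f) = −0.333·ln(0.01) = 1.534 s.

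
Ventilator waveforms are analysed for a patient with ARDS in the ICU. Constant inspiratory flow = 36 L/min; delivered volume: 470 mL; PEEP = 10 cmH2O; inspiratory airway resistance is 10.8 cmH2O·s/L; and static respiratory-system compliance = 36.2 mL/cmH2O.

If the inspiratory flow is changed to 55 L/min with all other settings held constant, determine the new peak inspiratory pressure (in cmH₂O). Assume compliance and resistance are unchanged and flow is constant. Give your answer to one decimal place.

32.9

Flow: 36 L/min ÷ 60 = 0.6 L/s.
New flow: 55 L/min ÷ 60 = 0.9167 L/s.
PIP = Vt/C + R·V̇ + PEEP (constant-flow equation of motion).
Only the resistive term changes: ΔPIP = R × ΔV̇ = 10.8 × (0.9167 − 0.6) = 10.8 × 0.3167 = 3.42 cmH2O.
Original PIP = 470/36.2 + 10.8×0.6 + 10 = 29.463 cmH2O; new PIP = 29.463 + (3.42) = 32.883 cmH2O.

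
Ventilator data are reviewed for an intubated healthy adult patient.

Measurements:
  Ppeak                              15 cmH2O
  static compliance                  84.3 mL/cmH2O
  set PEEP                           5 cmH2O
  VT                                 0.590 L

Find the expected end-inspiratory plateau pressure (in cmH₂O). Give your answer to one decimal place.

Pplat = PEEP + Vt / Cstat = 5 + 590 / 84.3 = 5 + 6.999 = 11.999 cmH2O.

12.0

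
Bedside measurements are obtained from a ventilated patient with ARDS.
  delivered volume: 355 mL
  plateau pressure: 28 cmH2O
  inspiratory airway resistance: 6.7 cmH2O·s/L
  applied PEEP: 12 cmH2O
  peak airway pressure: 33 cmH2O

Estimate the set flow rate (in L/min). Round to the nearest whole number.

45

flow = (PIP − Pplat) / Raw = (33 − 28) / 6.7 = 0.7463 L/s × 60 = 44.778 L/min.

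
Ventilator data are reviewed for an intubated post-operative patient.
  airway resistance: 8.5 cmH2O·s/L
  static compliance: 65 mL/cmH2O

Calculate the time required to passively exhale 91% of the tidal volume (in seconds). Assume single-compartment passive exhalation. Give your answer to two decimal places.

1.33

τ = R × C = 8.5 × 65 mL/cmH2O = 8.5 × 0.065 L/cmH2O = 0.5525 s.
Exhaled fraction f = 1 − e^(−t/τ) → t = −τ·ln(1 − f) = −0.5525·ln(0.09) = 1.33 s.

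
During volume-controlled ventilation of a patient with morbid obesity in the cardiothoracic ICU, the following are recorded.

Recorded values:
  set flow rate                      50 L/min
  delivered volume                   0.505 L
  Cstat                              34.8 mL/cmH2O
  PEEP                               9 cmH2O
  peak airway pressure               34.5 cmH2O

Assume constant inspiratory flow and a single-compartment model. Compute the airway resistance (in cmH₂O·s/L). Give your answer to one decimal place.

Flow: 50 L/min ÷ 60 = 0.8333 L/s.
Equation of motion (constant flow): PIP = Vt/C + R·V̇ + PEEP.
R·V̇ = PIP − Vt/C − PEEP = 34.5 − 505/34.8 − 9 = 34.5 − 14.511 − 9 = 10.989 cmH2O.
R = 10.989 / 0.8333 = 13.187 cmH2O·s/L.

13.2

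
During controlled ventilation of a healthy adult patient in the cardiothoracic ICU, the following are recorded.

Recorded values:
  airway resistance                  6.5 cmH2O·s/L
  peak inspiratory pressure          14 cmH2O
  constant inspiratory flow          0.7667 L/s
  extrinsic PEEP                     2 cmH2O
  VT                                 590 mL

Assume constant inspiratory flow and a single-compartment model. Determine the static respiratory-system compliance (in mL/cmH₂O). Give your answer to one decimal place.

84.1

Equation of motion (constant flow): PIP = Vt/C + R·V̇ + PEEP.
Vt/C = PIP − R·V̇ − PEEP = 14 − 6.5×0.7667 − 2 = 14 − 4.984 − 2 = 7.016 cmH2O.
C = Vt / 7.016 = 590 / 7.016 = 84.094 mL/cmH2O.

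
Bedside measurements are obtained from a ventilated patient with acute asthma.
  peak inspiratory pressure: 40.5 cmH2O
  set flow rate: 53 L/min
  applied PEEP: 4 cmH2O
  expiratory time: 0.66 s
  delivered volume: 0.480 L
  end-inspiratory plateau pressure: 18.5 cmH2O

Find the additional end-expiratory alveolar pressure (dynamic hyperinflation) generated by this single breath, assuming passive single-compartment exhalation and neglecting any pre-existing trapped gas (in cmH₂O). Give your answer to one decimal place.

Flow: 53 L/min ÷ 60 = 0.8833 L/s.
R = (PIP − Pplat)/V̇ = (40.5 − 18.5) / 0.8833 = 22.0/0.8833 = 24.907 cmH2O·s/L.
C = Vt/(Pplat − PEEP) = 480.0 / (18.5 − 4) = 480.0/14.5 = 33.103 mL/cmH2O.
τ = R × C = 24.907 × 0.0331 L/cmH2O = 0.8244 s.
Fraction remaining = e^(−Te/τ) = e^(−0.66/0.8244) = 0.4491; trapped volume = 480.0 × 0.4491 = 215.57 mL.
Additional alveolar pressure from trapping ≈ V_trapped / C = 215.57 / 33.103 = 6.512 cmH2O.

6.5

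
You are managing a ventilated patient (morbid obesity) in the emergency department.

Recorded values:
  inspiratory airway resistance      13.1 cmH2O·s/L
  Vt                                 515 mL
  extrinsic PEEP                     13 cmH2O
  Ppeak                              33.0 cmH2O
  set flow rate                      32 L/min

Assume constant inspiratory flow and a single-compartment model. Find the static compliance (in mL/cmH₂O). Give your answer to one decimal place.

39.6

Flow: 32 L/min ÷ 60 = 0.5333 L/s.
Equation of motion (constant flow): PIP = Vt/C + R·V̇ + PEEP.
Vt/C = PIP − R·V̇ − PEEP = 33.0 − 13.1×0.5333 − 13 = 33.0 − 6.986 − 13 = 13.014 cmH2O.
C = Vt / 13.014 = 515 / 13.014 = 39.573 mL/cmH2O.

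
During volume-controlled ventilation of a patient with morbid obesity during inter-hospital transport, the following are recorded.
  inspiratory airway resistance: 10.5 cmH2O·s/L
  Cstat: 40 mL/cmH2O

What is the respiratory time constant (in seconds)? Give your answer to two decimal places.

0.42

τ = R × C = 10.5 × 40 mL/cmH2O = 10.5 × 0.040 L/cmH2O = 0.42 s.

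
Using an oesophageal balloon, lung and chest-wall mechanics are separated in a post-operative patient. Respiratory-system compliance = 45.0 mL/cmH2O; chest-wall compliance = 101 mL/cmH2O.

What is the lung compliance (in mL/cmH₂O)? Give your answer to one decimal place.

1/CL = 1/Crs − 1/Ccw.
1/CL = 1/45.0 − 1/101 = 0.01232.
CL = 81.169 mL/cmH2O.

81.2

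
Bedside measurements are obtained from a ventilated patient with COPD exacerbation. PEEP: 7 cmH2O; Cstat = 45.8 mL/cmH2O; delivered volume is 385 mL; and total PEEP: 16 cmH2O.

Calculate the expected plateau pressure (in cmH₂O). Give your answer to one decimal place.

24.4

End-expiratory occlusion gives total PEEP = 16 cmH2O (intrinsic PEEP = 16 − 7 = 9). Use total PEEP for the elastic gradient.
Pplat = PEEPtotal + Vt / Cstat = 16 + 385 / 45.8 = 16 + 8.406 = 24.406 cmH2O.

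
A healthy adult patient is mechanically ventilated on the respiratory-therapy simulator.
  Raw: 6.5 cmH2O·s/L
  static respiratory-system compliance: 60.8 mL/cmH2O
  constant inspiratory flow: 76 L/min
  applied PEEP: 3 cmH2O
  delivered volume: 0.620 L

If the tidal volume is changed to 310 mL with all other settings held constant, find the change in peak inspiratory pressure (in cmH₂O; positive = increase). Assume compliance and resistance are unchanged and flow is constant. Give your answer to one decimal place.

-5.1

PIP = Vt/C + R·V̇ + PEEP (constant-flow equation of motion).
Only the elastic term changes: ΔPIP = ΔVt / C = (310 − 620) / 60.8 = -5.099 cmH2O.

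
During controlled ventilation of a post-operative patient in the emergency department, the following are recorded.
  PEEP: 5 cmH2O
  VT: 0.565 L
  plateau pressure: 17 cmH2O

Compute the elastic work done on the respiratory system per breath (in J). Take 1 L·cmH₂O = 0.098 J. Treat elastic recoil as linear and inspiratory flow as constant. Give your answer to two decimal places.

0.33

Elastic work ≈ ½ × (Pplat − PEEP) × Vt = 0.5 × (17 − 5) × 0.565 L = 0.5 × 12.0 × 0.565 = 3.39 L·cmH2O.
× 0.098 J/(L·cmH2O) → 0.3322 J.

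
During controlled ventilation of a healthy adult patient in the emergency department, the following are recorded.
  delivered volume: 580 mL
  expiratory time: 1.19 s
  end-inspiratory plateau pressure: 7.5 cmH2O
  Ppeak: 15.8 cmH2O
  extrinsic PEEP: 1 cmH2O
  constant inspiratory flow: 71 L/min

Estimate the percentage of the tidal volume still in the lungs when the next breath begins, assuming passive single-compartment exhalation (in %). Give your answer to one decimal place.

14.9

Flow: 71 L/min ÷ 60 = 1.1833 L/s.
R = (PIP − Pplat)/V̇ = (15.8 − 7.5) / 1.1833 = 8.3/1.1833 = 7.014 cmH2O·s/L.
C = Vt/(Pplat − PEEP) = 580.0 / (7.5 − 1) = 580.0/6.5 = 89.231 mL/cmH2O.
τ = R × C = 7.014 × 0.08923 L/cmH2O = 0.6259 s.
Fraction remaining at end-expiration = e^(−Te/τ) = e^(−1.19/0.6259) = 0.1494 → 14.94%.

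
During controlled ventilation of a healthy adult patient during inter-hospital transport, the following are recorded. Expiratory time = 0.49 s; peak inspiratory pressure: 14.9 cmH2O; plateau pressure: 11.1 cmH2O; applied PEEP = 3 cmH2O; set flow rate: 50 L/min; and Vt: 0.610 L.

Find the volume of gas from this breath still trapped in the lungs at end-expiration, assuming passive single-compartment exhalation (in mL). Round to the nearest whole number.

146

Flow: 50 L/min ÷ 60 = 0.8333 L/s.
R = (PIP − Pplat)/V̇ = (14.9 − 11.1) / 0.8333 = 3.8/0.8333 = 4.56 cmH2O·s/L.
C = Vt/(Pplat − PEEP) = 610.0 / (11.1 − 3) = 610.0/8.1 = 75.309 mL/cmH2O.
τ = R × C = 4.56 × 0.07531 L/cmH2O = 0.3434 s.
Fraction remaining = e^(−Te/τ) = e^(−0.49/0.3434) = 0.2401.
Trapped volume = 610.0 × 0.2401 = 146.46 mL.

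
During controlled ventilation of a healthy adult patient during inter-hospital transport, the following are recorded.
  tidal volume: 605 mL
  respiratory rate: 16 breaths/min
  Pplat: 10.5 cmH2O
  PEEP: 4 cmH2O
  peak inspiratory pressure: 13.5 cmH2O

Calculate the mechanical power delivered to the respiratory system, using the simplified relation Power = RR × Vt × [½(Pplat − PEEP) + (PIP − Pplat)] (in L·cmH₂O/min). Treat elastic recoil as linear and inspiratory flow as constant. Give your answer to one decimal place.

60.5

Per-breath work = Vt × [½(Pplat−PEEP) + (PIP−Pplat)] = 0.605 × [0.5×6.5 + 3.0] = 0.605 × 6.25 = 3.781 L·cmH2O.
Power = 16 × 3.781 = 60.496 L·cmH2O/min.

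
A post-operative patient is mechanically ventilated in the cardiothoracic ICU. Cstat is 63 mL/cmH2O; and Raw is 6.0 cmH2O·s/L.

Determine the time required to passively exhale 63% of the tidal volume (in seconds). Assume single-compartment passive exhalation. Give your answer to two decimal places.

τ = R × C = 6.0 × 63 mL/cmH2O = 6.0 × 0.063 L/cmH2O = 0.378 s.
Exhaled fraction f = 1 − e^(−t/τ) → t = −τ·ln(1 − f) = −0.378·ln(0.37) = 0.3758 s.

0.38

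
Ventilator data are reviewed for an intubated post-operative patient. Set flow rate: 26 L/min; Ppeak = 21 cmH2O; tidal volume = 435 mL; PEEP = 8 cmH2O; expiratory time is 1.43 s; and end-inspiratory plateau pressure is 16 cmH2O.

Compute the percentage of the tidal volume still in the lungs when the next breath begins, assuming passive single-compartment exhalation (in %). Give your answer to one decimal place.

10.2

Flow: 26 L/min ÷ 60 = 0.4333 L/s.
R = (PIP − Pplat)/V̇ = (21 − 16) / 0.4333 = 5.0/0.4333 = 11.539 cmH2O·s/L.
C = Vt/(Pplat − PEEP) = 435.0 / (16 − 8) = 435.0/8.0 = 54.375 mL/cmH2O.
τ = R × C = 11.539 × 0.05438 L/cmH2O = 0.6275 s.
Fraction remaining at end-expiration = e^(−Te/τ) = e^(−1.43/0.6275) = 0.1024 → 10.24%.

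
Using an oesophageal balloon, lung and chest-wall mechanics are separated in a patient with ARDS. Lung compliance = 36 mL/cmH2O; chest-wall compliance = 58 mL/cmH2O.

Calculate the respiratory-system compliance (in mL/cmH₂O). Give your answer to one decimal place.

22.2

Lung and chest wall are elastances in series: 1/Crs = 1/CL + 1/Ccw.
1/Crs = 1/36 + 1/58 = 0.04502.
Crs = 22.212 mL/cmH2O.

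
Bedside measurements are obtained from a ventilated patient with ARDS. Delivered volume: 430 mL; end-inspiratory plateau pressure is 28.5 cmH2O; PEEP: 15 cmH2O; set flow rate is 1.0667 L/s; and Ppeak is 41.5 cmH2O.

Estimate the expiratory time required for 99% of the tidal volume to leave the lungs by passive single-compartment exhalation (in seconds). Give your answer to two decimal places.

1.79

R = (PIP − Pplat)/V̇ = (41.5 − 28.5) / 1.0667 = 13.0/1.0667 = 12.187 cmH2O·s/L.
C = Vt/(Pplat − PEEP) = 430.0 / (28.5 − 15) = 430.0/13.5 = 31.852 mL/cmH2O.
τ = R × C = 12.187 × 0.03185 L/cmH2O = 0.3882 s.
t = −τ·ln(1 − 0.99) = −0.3882·ln(0.01) = 1.788 s.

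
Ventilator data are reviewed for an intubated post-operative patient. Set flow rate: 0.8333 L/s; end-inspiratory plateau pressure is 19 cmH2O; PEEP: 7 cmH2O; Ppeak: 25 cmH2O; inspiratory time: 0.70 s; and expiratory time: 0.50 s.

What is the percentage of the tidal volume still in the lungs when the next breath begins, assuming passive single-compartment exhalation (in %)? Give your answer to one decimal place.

Vt = flow × Ti = 0.8333 L/s × 0.70 s × 1000 mL/L = 583.31 mL.
R = (PIP − Pplat)/V̇ = (25 − 19) / 0.8333 = 6.0/0.8333 = 7.2 cmH2O·s/L.
C = Vt/(Pplat − PEEP) = 583.31 / (19 − 7) = 583.31/12.0 = 48.609 mL/cmH2O.
τ = R × C = 7.2 × 0.04861 L/cmH2O = 0.35 s.
Fraction remaining at end-expiration = e^(−Te/τ) = e^(−0.50/0.35) = 0.2397 → 23.97%.

24.0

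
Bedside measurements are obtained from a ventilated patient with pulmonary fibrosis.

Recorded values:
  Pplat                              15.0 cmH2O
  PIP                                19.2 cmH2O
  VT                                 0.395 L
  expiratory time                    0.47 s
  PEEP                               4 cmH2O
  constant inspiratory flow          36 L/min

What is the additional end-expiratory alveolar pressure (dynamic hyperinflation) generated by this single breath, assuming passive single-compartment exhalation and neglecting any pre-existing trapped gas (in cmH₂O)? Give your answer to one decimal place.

1.7

Flow: 36 L/min ÷ 60 = 0.6 L/s.
R = (PIP − Pplat)/V̇ = (19.2 − 15.0) / 0.6 = 4.2/0.6 = 7.0 cmH2O·s/L.
C = Vt/(Pplat − PEEP) = 395.0 / (15.0 − 4) = 395.0/11.0 = 35.909 mL/cmH2O.
τ = R × C = 7.0 × 0.03591 L/cmH2O = 0.2514 s.
Fraction remaining = e^(−Te/τ) = e^(−0.47/0.2514) = 0.1542; trapped volume = 395.0 × 0.1542 = 60.909 mL.
Additional alveolar pressure from trapping ≈ V_trapped / C = 60.909 / 35.909 = 1.696 cmH2O.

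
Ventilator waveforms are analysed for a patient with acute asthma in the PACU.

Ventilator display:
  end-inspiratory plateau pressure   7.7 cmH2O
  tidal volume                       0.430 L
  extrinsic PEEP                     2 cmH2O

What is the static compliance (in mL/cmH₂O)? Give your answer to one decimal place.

Cstat = Vt / (Pplat − PEEP) = 430 / (7.7 − 2) = 430 / 5.7 = 75.439 mL/cmH2O.

75.4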